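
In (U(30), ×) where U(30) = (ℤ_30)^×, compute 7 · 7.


Operation: multiplication mod 30
7 · 7 = (a × b) mod 30 with a = 7, b = 7

7 · 7 = 19


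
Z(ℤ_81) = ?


Z(G) = {g ∈ G | gx = xg for all x ∈ G}
ℤ_81 is abelian, so Z(G) = G

Z(ℤ_81) = ℤ_81


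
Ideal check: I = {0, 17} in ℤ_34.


Check ideal conditions for I = {0, 17} in ℤ_34:
(1) I is an additive subgroup? Yes
(2) For r ∈ ℤ_34 and a ∈ I: r·a ∈ I? Yes

Yes, I is an ideal of ℤ_34


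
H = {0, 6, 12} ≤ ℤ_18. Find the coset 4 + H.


4 + H = {4 + h (mod 18) : h ∈ H}
4+0=4, 4+6=10, 4+12=16

4 + H = {4, 10, 16}


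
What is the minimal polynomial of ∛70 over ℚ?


∛70 satisfies x³ - 70 = 0, irreducible over ℚ (no rational root; 70 is not a perfect cube)

Minimal polynomial: x³ - 70


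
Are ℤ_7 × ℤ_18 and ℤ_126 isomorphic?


Comparing ℤ_7 × ℤ_18 and ℤ_126:
gcd(7,18) = 1, so ℤ_7 × ℤ_18 ≅ ℤ_126 (CRT)

Yes, ℤ_7 × ℤ_18 ≅ ℤ_126


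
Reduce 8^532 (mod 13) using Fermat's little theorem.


Fermat's little theorem: if p is prime and gcd(a,p)=1, then a^(p-1) ≡ 1 (mod p)
p = 13 is prime, gcd(8,13) = 1
Reduce exponent: 532 mod 12 = 4
So 8^532 ≡ 8^4 (mod 13)
8^4 mod 13 = 1

8^532 ≡ 1 (mod 13)


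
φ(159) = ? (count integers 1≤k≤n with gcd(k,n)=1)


Factor n: 159 = 3 × 53
φ(n) = n · ∏(1 - 1/p) over distinct primes p | n
φ(159) = 159 · (1 - 1/3) · (1 - 1/53) = 104

φ(159) = 104


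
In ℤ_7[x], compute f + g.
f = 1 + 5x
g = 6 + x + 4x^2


Add coefficients mod 7:
x^0: 1 + 6 = 0 (mod 7)
x^1: 5 + 1 = 6 (mod 7)
x^2: 0 + 4 = 4 (mod 7)
Result: 6x + 4x^2

f + g = 6x + 4x^2


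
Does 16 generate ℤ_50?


g generates ℤ_n iff gcd(g, n) = 1
gcd(16, 50) = 2
Since gcd = 2 ≠ 1, ⟨16⟩ has order 25 < 50, so 16 is not a generator.

No, 16 does not generate ℤ_50


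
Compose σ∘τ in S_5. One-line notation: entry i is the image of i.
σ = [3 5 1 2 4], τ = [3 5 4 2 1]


σ∘τ: apply τ first, then σ
1 →τ 3 →σ 1
2 →τ 5 →σ 4
3 →τ 4 →σ 2
4 →τ 2 →σ 5
5 →τ 1 →σ 3

σ∘τ = [1 4 2 5 3]


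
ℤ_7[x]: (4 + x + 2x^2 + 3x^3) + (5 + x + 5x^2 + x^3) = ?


Add coefficients mod 7:
x^0: 4 + 5 = 2 (mod 7)
x^1: 1 + 1 = 2 (mod 7)
x^2: 2 + 5 = 0 (mod 7)
x^3: 3 + 1 = 4 (mod 7)
Result: 2 + 2x + 4x^3

f + g = 2 + 2x + 4x^3


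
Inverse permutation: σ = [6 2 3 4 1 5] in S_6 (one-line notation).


To find σ⁻¹, swap domain and range:
σ(1) = 6 → σ⁻¹(6) = 1
σ(2) = 2 → σ⁻¹(2) = 2
σ(3) = 3 → σ⁻¹(3) = 3
σ(4) = 4 → σ⁻¹(4) = 4
σ(5) = 1 → σ⁻¹(1) = 5
σ(6) = 5 → σ⁻¹(5) = 6

σ⁻¹ = [5 2 3 4 6 1]


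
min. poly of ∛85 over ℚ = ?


∛85 satisfies x³ - 85 = 0, irreducible over ℚ (no rational root; 85 is not a perfect cube)

Minimal polynomial: x³ - 85


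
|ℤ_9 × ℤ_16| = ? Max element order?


|ℤ_9 × ℤ_16| = 9 × 16 = 144
Max element order = lcm(9,16) = 144
Cyclic? Yes (gcd=1)

|ℤ_9×ℤ_16| = 144, max element order = 144


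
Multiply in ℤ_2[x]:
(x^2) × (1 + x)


Expand and collect like terms; reduce coefficients mod 2:
x^0: 0·1 = 0 ≡ 0 (mod 2)
x^1: 0·1 + 0·1 = 0 ≡ 0 (mod 2)
x^2: 0·1 + 1·1 = 1 ≡ 1 (mod 2)
x^3: 1·1 = 1 ≡ 1 (mod 2)
Result: x^2 + x^3

f · g = x^2 + x^3


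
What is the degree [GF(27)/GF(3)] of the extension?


GF(27) = GF(3^3), so the extension degree is 3

[GF(27)/GF(3)] = 3


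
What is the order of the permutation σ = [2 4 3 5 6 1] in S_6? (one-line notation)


Cycle decomposition: (1 2 4 5 6)
Cycle lengths: 5
Order = lcm(5) = 5

ord(σ) = 5


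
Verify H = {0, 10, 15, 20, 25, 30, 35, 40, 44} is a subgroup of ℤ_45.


Subgroup test for H = {0, 10, 15, 20, 25, 30, 35, 40, 44} in (ℤ_45, +):
(1) 0 ∈ H? Yes
(2) Closure: for all a,b ∈ H, (a+b) mod 45 ∈ H? No  [counterexample: 10 + 40 = 5 ∉ H]
(3) Inverses: for all a ∈ H, -a mod 45 ∈ H? No

No, H is not a subgroup of ℤ_45


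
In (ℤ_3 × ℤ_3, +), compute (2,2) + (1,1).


Operation: componentwise addition mod (3, 3)
(2,2) + (1,1) = ((a₁+b₁) mod 3, (a₂+b₂) mod 3) with a = (2,2), b = (1,1)

(2,2) + (1,1) = (0,0)


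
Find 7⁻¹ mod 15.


Use the extended Euclidean algorithm to write 1 = 7·s + 15·t; then s mod 15 is the inverse.
Euclidean algorithm:
  7 = 0·15 + 7
  15 = 2·7 + 1
  7 = 7·1 + 0
gcd(7,15) = 1
Back-substitution gives: 7·(-2) + 15·(1) = 1
So 7⁻¹ ≡ -2 ≡ 13 (mod 15)
Check: 7 × 13 = 91 ≡ 1 (mod 15) ✓

7⁻¹ ≡ 13 (mod 15)


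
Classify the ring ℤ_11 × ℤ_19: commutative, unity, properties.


Direct product ring; commutative with unity (1,1); but (1,0)·(0,1) = (0,0) gives zero divisors, so not an integral domain
Commutative: Yes
Integral domain: No
Has unity: Yes

ℤ_11 × ℤ_19: Commutative=Yes, Unity=Yes


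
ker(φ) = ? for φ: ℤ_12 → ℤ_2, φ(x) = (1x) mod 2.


Kernel = preimage of identity
ker(φ) = {x ∈ ℤ_12 : 1x ≡ 0 (mod 2)}. Since 2 | 12, φ is well-defined. The kernel is the cyclic subgroup ⟨2⟩ of ℤ_12 (order 6), i.e. {0, 2, 4, 6, 8, 10}

ker(φ) = {0, 2, 4, 6, 8, 10}


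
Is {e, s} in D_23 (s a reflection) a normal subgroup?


H = {e, s} in D_23 (s a reflection)
r·s·r⁻¹ = sr⁻² ≠ s for n ≥ 3, so {e, s} is not closed under conjugation

No, not a normal subgroup


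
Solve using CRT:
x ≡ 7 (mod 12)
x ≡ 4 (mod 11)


m₁ = 12, m₂ = 11, gcd = 1, so CRT applies. M = m₁·m₂ = 132
Let M₁ = M/m₁ = 11, M₂ = M/m₂ = 12
Find y₁ ≡ M₁⁻¹ (mod m₁): 11⁻¹ ≡ 11 (mod 12)
Find y₂ ≡ M₂⁻¹ (mod m₂): 12⁻¹ ≡ 1 (mod 11)
x = a₁·M₁·y₁ + a₂·M₂·y₂ = 7·11·11 + 4·12·1 = 895
Reduce mod 132: x ≡ 103
Check: 103 mod 12 = 7 ✓, 103 mod 11 = 4 ✓

x ≡ 103 (mod 132)


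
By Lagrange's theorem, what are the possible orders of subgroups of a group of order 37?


Lagrange's theorem: |H| divides |G|
|G| = 37
Divisors of 37: 1, 37

Possible subgroup orders: {1, 37}


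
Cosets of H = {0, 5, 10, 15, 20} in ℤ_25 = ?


H = {0, 5, 10, 15, 20}, |H| = 5
Number of cosets = |G|/|H| = 25/5 = 5
0 + H = {0, 5, 10, 15, 20}
1 + H = {1, 6, 11, 16, 21}
2 + H = {2, 7, 12, 17, 22}
3 + H = {3, 8, 13, 18, 23}
4 + H = {4, 9, 14, 19, 24}

Cosets: 0+H={0,5,10,15,20}; 1+H={1,6,11,16,21}; 2+H={2,7,12,17,22}; 3+H={3,8,13,18,23}; 4+H={4,9,14,19,24}


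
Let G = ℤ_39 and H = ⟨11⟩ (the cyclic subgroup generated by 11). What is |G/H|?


|⟨11⟩| = n / gcd(11, 39) = 39 / 1 = 39
H is normal (ℤ_39 is abelian).
|G/H| = |G| / |H| = 39 / 39 = 1

|G/H| = 1


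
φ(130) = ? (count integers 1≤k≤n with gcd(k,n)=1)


Factor n: 130 = 2 × 5 × 13
φ(n) = n · ∏(1 - 1/p) over distinct primes p | n
φ(130) = 130 · (1 - 1/2) · (1 - 1/5) · (1 - 1/13) = 48

φ(130) = 48


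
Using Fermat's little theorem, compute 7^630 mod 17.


Fermat's little theorem: if p is prime and gcd(a,p)=1, then a^(p-1) ≡ 1 (mod p)
p = 17 is prime, gcd(7,17) = 1
Reduce exponent: 630 mod 16 = 6
So 7^630 ≡ 7^6 (mod 17)
7^6 mod 17 = 9

7^630 ≡ 9 (mod 17)


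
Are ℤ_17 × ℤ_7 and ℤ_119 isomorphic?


Comparing ℤ_17 × ℤ_7 and ℤ_119:
gcd(17,7) = 1, so ℤ_17 × ℤ_7 ≅ ℤ_119 (CRT)

Yes, ℤ_17 × ℤ_7 ≅ ℤ_119


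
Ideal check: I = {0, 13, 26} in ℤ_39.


Check ideal conditions for I = {0, 13, 26} in ℤ_39:
(1) I is an additive subgroup? Yes
(2) For r ∈ ℤ_39 and a ∈ I: r·a ∈ I? Yes

Yes, I is an ideal of ℤ_39


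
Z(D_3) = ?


Z(G) = {g ∈ G | gx = xg for all x ∈ G}
For odd n, Z(D_n) = {e}: no nontrivial rotation commutes with all reflections

Z(D_3) = {e}


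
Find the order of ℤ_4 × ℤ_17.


|A × B| = |A| · |B|
|ℤ_4 × ℤ_17| = 4 × 17 = 68

|ℤ_4 × ℤ_17| = 68


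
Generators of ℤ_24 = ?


g generates ℤ_n iff gcd(g,n) = 1
Prime factors of 24: 2, 3
Generators are g ∈ {1,...,23} not divisible by any of these primes.
Generators: {1, 5, 7, 11, 13, 17, 19, 23}
Number of generators = φ(24) = 8

Generators of ℤ_24 = {1, 5, 7, 11, 13, 17, 19, 23}


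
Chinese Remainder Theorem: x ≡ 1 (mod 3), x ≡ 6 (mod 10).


m₁ = 3, m₂ = 10, gcd = 1, so CRT applies. M = m₁·m₂ = 30
Let M₁ = M/m₁ = 10, M₂ = M/m₂ = 3
Find y₁ ≡ M₁⁻¹ (mod m₁): 10⁻¹ ≡ 1 (mod 3)
Find y₂ ≡ M₂⁻¹ (mod m₂): 3⁻¹ ≡ 7 (mod 10)
x = a₁·M₁·y₁ + a₂·M₂·y₂ = 1·10·1 + 6·3·7 = 136
Reduce mod 30: x ≡ 16
Check: 16 mod 3 = 1 ✓, 16 mod 10 = 6 ✓

x ≡ 16 (mod 30)


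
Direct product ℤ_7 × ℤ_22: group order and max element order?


|ℤ_7 × ℤ_22| = 7 × 22 = 154
Max element order = lcm(7,22) = 154
Cyclic? Yes (gcd=1)

|ℤ_7×ℤ_22| = 154, max element order = 154


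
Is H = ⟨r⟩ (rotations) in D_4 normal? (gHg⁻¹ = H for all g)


H = ⟨r⟩ (rotations) in D_4
The rotation subgroup ⟨r⟩ has index 2 in D_4, so it is normal

Yes, normal subgroup


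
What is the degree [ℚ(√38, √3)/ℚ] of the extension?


[ℚ(√38,√3):ℚ] = [ℚ(√38,√3):ℚ(√38)]·[ℚ(√38):ℚ] = 2·2 = 4

[ℚ(√38, √3)/ℚ] = 4


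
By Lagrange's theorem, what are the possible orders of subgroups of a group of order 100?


Lagrange's theorem: |H| divides |G|
|G| = 100
Divisors of 100: 1, 2, 4, 5, 10, 20, 25, 50, 100

Possible subgroup orders: {1, 2, 4, 5, 10, 20, 25, 50, 100}


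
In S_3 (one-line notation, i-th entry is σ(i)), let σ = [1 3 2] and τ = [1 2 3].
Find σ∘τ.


σ∘τ: apply τ first, then σ
1 →τ 1 →σ 1
2 →τ 2 →σ 3
3 →τ 3 →σ 2

σ∘τ = [1 3 2]


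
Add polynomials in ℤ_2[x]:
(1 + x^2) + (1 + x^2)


Add coefficients mod 2:
x^0: 1 + 1 = 0 (mod 2)
x^1: 0 + 0 = 0 (mod 2)
x^2: 1 + 1 = 0 (mod 2)
Result: 0

f + g = 0


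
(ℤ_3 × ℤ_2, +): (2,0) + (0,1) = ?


Operation: componentwise addition mod (3, 2)
(2,0) + (0,1) = ((a₁+b₁) mod 3, (a₂+b₂) mod 2) with a = (2,0), b = (0,1)

(2,0) + (0,1) = (2,1)


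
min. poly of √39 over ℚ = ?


√39 satisfies x² - 39 = 0, irreducible over ℚ since 39 is squarefree

Minimal polynomial: x² - 39


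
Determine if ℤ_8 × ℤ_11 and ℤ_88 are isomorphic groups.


Comparing ℤ_8 × ℤ_11 and ℤ_88:
gcd(8,11) = 1, so ℤ_8 × ℤ_11 ≅ ℤ_88 (CRT)

Yes, ℤ_8 × ℤ_11 ≅ ℤ_88


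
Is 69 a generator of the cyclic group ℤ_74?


g generates ℤ_n iff gcd(g, n) = 1
gcd(69, 74) = 1
Since gcd = 1, 69 is a generator.

Yes, 69 generates ℤ_74


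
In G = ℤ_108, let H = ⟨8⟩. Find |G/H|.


|⟨8⟩| = n / gcd(8, 108) = 108 / 4 = 27
H is normal (ℤ_108 is abelian).
|G/H| = |G| / |H| = 108 / 27 = 4

|G/H| = 4


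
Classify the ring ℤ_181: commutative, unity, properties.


ℤ_181 is a commutative ring with unity 1; 181 is prime, so ℤ_181 is a field (hence an integral domain)
Commutative: Yes
Integral domain: Yes
Has unity: Yes

ℤ_181: Commutative=Yes, Unity=Yes


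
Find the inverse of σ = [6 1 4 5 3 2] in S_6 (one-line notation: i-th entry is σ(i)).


To find σ⁻¹, swap domain and range:
σ(1) = 6 → σ⁻¹(6) = 1
σ(2) = 1 → σ⁻¹(1) = 2
σ(3) = 4 → σ⁻¹(4) = 3
σ(4) = 5 → σ⁻¹(5) = 4
σ(5) = 3 → σ⁻¹(3) = 5
σ(6) = 2 → σ⁻¹(2) = 6

σ⁻¹ = [2 6 5 3 4 1]


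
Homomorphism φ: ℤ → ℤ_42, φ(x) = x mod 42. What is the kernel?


Kernel = preimage of identity
ker(φ) = {x ∈ ℤ : x ≡ 0 (mod 42)} = 42ℤ = {0, ±42, ±84, ...}

ker(φ) = 42ℤ


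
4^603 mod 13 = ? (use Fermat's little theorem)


Fermat's little theorem: if p is prime and gcd(a,p)=1, then a^(p-1) ≡ 1 (mod p)
p = 13 is prime, gcd(4,13) = 1
Reduce exponent: 603 mod 12 = 3
So 4^603 ≡ 4^3 (mod 13)
4^3 mod 13 = 12

4^603 ≡ 12 (mod 13)


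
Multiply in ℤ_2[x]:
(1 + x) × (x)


Expand and collect like terms; reduce coefficients mod 2:
x^0: 1·0 = 0 ≡ 0 (mod 2)
x^1: 1·1 + 1·0 = 1 ≡ 1 (mod 2)
x^2: 1·1 = 1 ≡ 1 (mod 2)
Result: x + x^2

f · g = x + x^2


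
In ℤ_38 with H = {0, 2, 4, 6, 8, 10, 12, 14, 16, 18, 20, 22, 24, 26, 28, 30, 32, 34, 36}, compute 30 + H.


30 + H = {30 + h (mod 38) : h ∈ H}
30+0=30, 30+2=32, 30+4=34, 30+6=36, 30+8=0, 30+10=2, 30+12=4, 30+14=6, 30+16=8, 30+18=10, 30+20=12, 30+22=14, 30+24=16, 30+26=18, 30+28=20, 30+30=22, 30+32=24, 30+34=26, 30+36=28
30 + H = {0, 2, 4, 6, 8, 10, 12, 14, 16, 18, 20, 22, 24, 26, 28, 30, 32, 34, 36} = 0 + H

30 + H = {0, 2, 4, 6, 8, 10, 12, 14, 16, 18, 20, 22, 24, 26, 28, 30, 32, 34, 36}


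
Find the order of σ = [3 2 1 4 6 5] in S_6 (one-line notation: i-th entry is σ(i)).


Cycle decomposition: (1 3) (5 6)
Cycle lengths: 2, 2
Order = lcm(2, 2) = 2

ord(σ) = 2


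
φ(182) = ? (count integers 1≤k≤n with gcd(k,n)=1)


Factor n: 182 = 2 × 7 × 13
φ(n) = n · ∏(1 - 1/p) over distinct primes p | n
φ(182) = 182 · (1 - 1/2) · (1 - 1/7) · (1 - 1/13) = 72

φ(182) = 72


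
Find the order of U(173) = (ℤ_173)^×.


U(n) is the group of units mod n; |U(n)| = φ(n)
|U(173)| = φ(173) = 172

|U(173) = (ℤ_173)^×| = 172


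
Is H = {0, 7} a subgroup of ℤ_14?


Subgroup test for H = {0, 7} in (ℤ_14, +):
(1) 0 ∈ H? Yes
(2) Closure: for all a,b ∈ H, (a+b) mod 14 ∈ H? Yes
(3) Inverses: for all a ∈ H, -a mod 14 ∈ H? Yes

Yes, H is a subgroup of ℤ_14


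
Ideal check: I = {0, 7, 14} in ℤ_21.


Check ideal conditions for I = {0, 7, 14} in ℤ_21:
(1) I is an additive subgroup? Yes
(2) For r ∈ ℤ_21 and a ∈ I: r·a ∈ I? Yes

Yes, I is an ideal of ℤ_21


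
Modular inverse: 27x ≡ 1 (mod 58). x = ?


Use the extended Euclidean algorithm to write 1 = 27·s + 58·t; then s mod 58 is the inverse.
Euclidean algorithm:
  27 = 0·58 + 27
  58 = 2·27 + 4
  27 = 6·4 + 3
  4 = 1·3 + 1
  3 = 3·1 + 0
gcd(27,58) = 1
Back-substitution gives: 27·(-15) + 58·(7) = 1
So 27⁻¹ ≡ -15 ≡ 43 (mod 58)
Check: 27 × 43 = 1161 ≡ 1 (mod 58) ✓

27⁻¹ ≡ 43 (mod 58)


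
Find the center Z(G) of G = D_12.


Z(G) = {g ∈ G | gx = xg for all x ∈ G}
For even n, Z(D_n) = {e, r^(n/2)}: the 180° rotation r^6 commutes with every reflection and rotation

Z(D_12) = {e, r^6}


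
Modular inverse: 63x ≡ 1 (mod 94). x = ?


Use the extended Euclidean algorithm to write 1 = 63·s + 94·t; then s mod 94 is the inverse.
Euclidean algorithm:
  63 = 0·94 + 63
  94 = 1·63 + 31
  63 = 2·31 + 1
  31 = 31·1 + 0
gcd(63,94) = 1
Back-substitution gives: 63·(3) + 94·(-2) = 1
So 63⁻¹ ≡ 3 ≡ 3 (mod 94)
Check: 63 × 3 = 189 ≡ 1 (mod 94) ✓

63⁻¹ ≡ 3 (mod 94)


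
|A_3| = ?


|A_n| = n!/2 (even permutations)
|A_3| = 3!/2 = 6/2 = 3

|A_3| = 3


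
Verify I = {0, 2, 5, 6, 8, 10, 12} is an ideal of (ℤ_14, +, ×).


Check ideal conditions for I = {0, 2, 5, 6, 8, 10, 12} in ℤ_14:
(1) I is an additive subgroup? No
(2) For r ∈ ℤ_14 and a ∈ I: r·a ∈ I? No  [counterexample: r=2, a=2, r·a mod 14 = 4 ∉ I]

No, I is not an ideal of ℤ_14


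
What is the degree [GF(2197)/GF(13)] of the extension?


GF(2197) = GF(13^3), so the extension degree is 3

[GF(2197)/GF(13)] = 3


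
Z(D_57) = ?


Z(G) = {g ∈ G | gx = xg for all x ∈ G}
For odd n, Z(D_n) = {e}: no nontrivial rotation commutes with all reflections

Z(D_57) = {e}


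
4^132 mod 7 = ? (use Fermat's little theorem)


Fermat's little theorem: if p is prime and gcd(a,p)=1, then a^(p-1) ≡ 1 (mod p)
p = 7 is prime, gcd(4,7) = 1
Reduce exponent: 132 mod 6 = 0
So 4^132 ≡ 4^0 (mod 7)
4^0 = 1

4^132 ≡ 1 (mod 7)


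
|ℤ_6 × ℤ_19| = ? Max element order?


|ℤ_6 × ℤ_19| = 6 × 19 = 114
Max element order = lcm(6,19) = 114
Cyclic? Yes (gcd=1)

|ℤ_6×ℤ_19| = 114, max element order = 114


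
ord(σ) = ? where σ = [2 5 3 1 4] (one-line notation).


Cycle decomposition: (1 2 5 4)
Cycle lengths: 4
Order = lcm(4) = 4

ord(σ) = 4


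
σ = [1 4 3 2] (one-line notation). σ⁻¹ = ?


To find σ⁻¹, swap domain and range:
σ(1) = 1 → σ⁻¹(1) = 1
σ(2) = 4 → σ⁻¹(4) = 2
σ(3) = 3 → σ⁻¹(3) = 3
σ(4) = 2 → σ⁻¹(2) = 4

σ⁻¹ = [1 4 3 2]


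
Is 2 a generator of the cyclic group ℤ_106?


g generates ℤ_n iff gcd(g, n) = 1
gcd(2, 106) = 2
Since gcd = 2 ≠ 1, ⟨2⟩ has order 53 < 106, so 2 is not a generator.

No, 2 does not generate ℤ_106


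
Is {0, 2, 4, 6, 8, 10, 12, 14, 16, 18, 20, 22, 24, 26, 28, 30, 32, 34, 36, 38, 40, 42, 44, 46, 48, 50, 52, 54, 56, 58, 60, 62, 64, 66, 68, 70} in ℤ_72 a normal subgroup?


H = {0, 2, 4, 6, 8, 10, 12, 14, 16, 18, 20, 22, 24, 26, 28, 30, 32, 34, 36, 38, 40, 42, 44, 46, 48, 50, 52, 54, 56, 58, 60, 62, 64, 66, 68, 70} in ℤ_72
ℤ_72 is abelian; every subgroup of an abelian group is normal

Yes, normal subgroup


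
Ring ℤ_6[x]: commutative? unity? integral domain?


ℤ_6 has zero divisors (2·3 ≡ 0), and these lift to constant zero divisors in ℤ_6[x]; so not an integral domain
Commutative: Yes
Integral domain: No
Has unity: Yes

ℤ_6[x]: Commutative=Yes, Unity=Yes


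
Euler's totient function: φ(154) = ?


Factor n: 154 = 2 × 7 × 11
φ(n) = n · ∏(1 - 1/p) over distinct primes p | n
φ(154) = 154 · (1 - 1/2) · (1 - 1/7) · (1 - 1/11) = 60

φ(154) = 60


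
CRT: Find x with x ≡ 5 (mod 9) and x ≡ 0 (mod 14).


m₁ = 9, m₂ = 14, gcd = 1, so CRT applies. M = m₁·m₂ = 126
Let M₁ = M/m₁ = 14, M₂ = M/m₂ = 9
Find y₁ ≡ M₁⁻¹ (mod m₁): 14⁻¹ ≡ 2 (mod 9)
Find y₂ ≡ M₂⁻¹ (mod m₂): 9⁻¹ ≡ 11 (mod 14)
x = a₁·M₁·y₁ + a₂·M₂·y₂ = 5·14·2 + 0·9·11 = 140
Reduce mod 126: x ≡ 14
Check: 14 mod 9 = 5 ✓, 14 mod 14 = 0 ✓

x ≡ 14 (mod 126)


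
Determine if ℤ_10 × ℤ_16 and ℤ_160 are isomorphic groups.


Comparing ℤ_10 × ℤ_16 and ℤ_160:
gcd(10,16) = 2 ≠ 1. Max element order in ℤ_10×ℤ_16 is lcm(10,16) = 80 < 160, so it has no element of order 160

No, ℤ_10 × ℤ_16 ≇ ℤ_160


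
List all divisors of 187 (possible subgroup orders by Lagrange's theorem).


Lagrange's theorem: |H| divides |G|
|G| = 187
Divisors of 187: 1, 11, 17, 187

Possible subgroup orders: {1, 11, 17, 187}


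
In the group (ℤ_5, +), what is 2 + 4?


Operation: addition mod 5
2 + 4 = (a + b) mod 5 with a = 2, b = 4

2 + 4 = 1


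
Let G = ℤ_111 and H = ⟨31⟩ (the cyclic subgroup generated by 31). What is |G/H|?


|⟨31⟩| = n / gcd(31, 111) = 111 / 1 = 111
H is normal (ℤ_111 is abelian).
|G/H| = |G| / |H| = 111 / 111 = 1

|G/H| = 1


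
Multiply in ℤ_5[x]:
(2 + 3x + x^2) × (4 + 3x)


Expand and collect like terms; reduce coefficients mod 5:
x^0: 2·4 = 8 ≡ 3 (mod 5)
x^1: 2·3 + 3·4 = 18 ≡ 3 (mod 5)
x^2: 3·3 + 1·4 = 13 ≡ 3 (mod 5)
x^3: 1·3 = 3 ≡ 3 (mod 5)
Result: 3 + 3x + 3x^2 + 3x^3

f · g = 3 + 3x + 3x^2 + 3x^3


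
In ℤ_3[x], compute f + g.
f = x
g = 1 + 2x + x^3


Add coefficients mod 3:
x^0: 0 + 1 = 1 (mod 3)
x^1: 1 + 2 = 0 (mod 3)
x^2: 0 + 0 = 0 (mod 3)
x^3: 0 + 1 = 1 (mod 3)
Result: 1 + x^3

f + g = 1 + x^3


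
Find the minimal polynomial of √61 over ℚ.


√61 satisfies x² - 61 = 0, irreducible over ℚ since 61 is squarefree

Minimal polynomial: x² - 61


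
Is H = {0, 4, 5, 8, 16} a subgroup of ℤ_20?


Subgroup test for H = {0, 4, 5, 8, 16} in (ℤ_20, +):
(1) 0 ∈ H? Yes
(2) Closure: for all a,b ∈ H, (a+b) mod 20 ∈ H? No  [counterexample: 4 + 5 = 9 ∉ H]
(3) Inverses: for all a ∈ H, -a mod 20 ∈ H? No

No, H is not a subgroup of ℤ_20


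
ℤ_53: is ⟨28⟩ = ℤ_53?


g generates ℤ_n iff gcd(g, n) = 1
gcd(28, 53) = 1
Since gcd = 1, 28 is a generator.

Yes, 28 generates ℤ_53


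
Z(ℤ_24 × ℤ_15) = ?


Z(G) = {g ∈ G | gx = xg for all x ∈ G}
Direct product of abelian groups is abelian, so Z(G) = G

Z(ℤ_24 × ℤ_15) = ℤ_24 × ℤ_15


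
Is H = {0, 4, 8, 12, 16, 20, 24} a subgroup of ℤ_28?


Subgroup test for H = {0, 4, 8, 12, 16, 20, 24} in (ℤ_28, +):
(1) 0 ∈ H? Yes
(2) Closure: for all a,b ∈ H, (a+b) mod 28 ∈ H? Yes
(3) Inverses: for all a ∈ H, -a mod 28 ∈ H? Yes

Yes, H is a subgroup of ℤ_28


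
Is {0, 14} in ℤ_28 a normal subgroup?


H = {0, 14} in ℤ_28
ℤ_28 is abelian; every subgroup of an abelian group is normal

Yes, normal subgroup


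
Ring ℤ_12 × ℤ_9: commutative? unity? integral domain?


Direct product ring; commutative with unity (1,1); but (1,0)·(0,1) = (0,0) gives zero divisors, so not an integral domain
Commutative: Yes
Integral domain: No
Has unity: Yes

ℤ_12 × ℤ_9: Commutative=Yes, Unity=Yes


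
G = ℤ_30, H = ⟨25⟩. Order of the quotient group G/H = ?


|⟨25⟩| = n / gcd(25, 30) = 30 / 5 = 6
H is normal (ℤ_30 is abelian).
|G/H| = |G| / |H| = 30 / 6 = 5

|G/H| = 5


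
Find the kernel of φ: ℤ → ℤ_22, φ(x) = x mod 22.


Kernel = preimage of identity
ker(φ) = {x ∈ ℤ : x ≡ 0 (mod 22)} = 22ℤ = {0, ±22, ±44, ...}

ker(φ) = 22ℤ


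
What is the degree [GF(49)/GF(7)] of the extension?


GF(49) = GF(7^2), so the extension degree is 2

[GF(49)/GF(7)] = 2


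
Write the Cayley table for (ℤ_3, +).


Elements: {0, 1, 2}
Operation: addition mod 3
Entry (a, b) = (a + b) mod 3

Cayley table:
  | 0 | 1 | 2
0 | 0 | 1 | 2
1 | 1 | 2 | 0
2 | 2 | 0 | 1


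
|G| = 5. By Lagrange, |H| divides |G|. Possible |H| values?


Lagrange's theorem: |H| divides |G|
|G| = 5
Divisors of 5: 1, 5

Possible subgroup orders: {1, 5}


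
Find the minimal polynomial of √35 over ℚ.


√35 satisfies x² - 35 = 0, irreducible over ℚ since 35 is squarefree

Minimal polynomial: x² - 35


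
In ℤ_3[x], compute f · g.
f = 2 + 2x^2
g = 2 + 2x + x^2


Expand and collect like terms; reduce coefficients mod 3:
x^0: 2·2 = 4 ≡ 1 (mod 3)
x^1: 2·2 + 0·2 = 4 ≡ 1 (mod 3)
x^2: 2·1 + 0·2 + 2·2 = 6 ≡ 0 (mod 3)
x^3: 0·1 + 2·2 = 4 ≡ 1 (mod 3)
x^4: 2·1 = 2 ≡ 2 (mod 3)
Result: 1 + x + x^3 + 2x^4

f · g = 1 + x + x^3 + 2x^4


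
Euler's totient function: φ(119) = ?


Factor n: 119 = 7 × 17
φ(n) = n · ∏(1 - 1/p) over distinct primes p | n
φ(119) = 119 · (1 - 1/7) · (1 - 1/17) = 96

φ(119) = 96


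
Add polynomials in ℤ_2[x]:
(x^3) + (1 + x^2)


Add coefficients mod 2:
x^0: 0 + 1 = 1 (mod 2)
x^1: 0 + 0 = 0 (mod 2)
x^2: 0 + 1 = 1 (mod 2)
x^3: 1 + 0 = 1 (mod 2)
Result: 1 + x^2 + x^3

f + g = 1 + x^2 + x^3


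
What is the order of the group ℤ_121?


ℤ_n has n elements.

|ℤ_121| = 121


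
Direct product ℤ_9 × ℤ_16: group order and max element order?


|ℤ_9 × ℤ_16| = 9 × 16 = 144
Max element order = lcm(9,16) = 144
Cyclic? Yes (gcd=1)

|ℤ_9×ℤ_16| = 144, max element order = 144


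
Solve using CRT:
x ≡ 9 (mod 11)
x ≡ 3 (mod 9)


m₁ = 11, m₂ = 9, gcd = 1, so CRT applies. M = m₁·m₂ = 99
Let M₁ = M/m₁ = 9, M₂ = M/m₂ = 11
Find y₁ ≡ M₁⁻¹ (mod m₁): 9⁻¹ ≡ 5 (mod 11)
Find y₂ ≡ M₂⁻¹ (mod m₂): 11⁻¹ ≡ 5 (mod 9)
x = a₁·M₁·y₁ + a₂·M₂·y₂ = 9·9·5 + 3·11·5 = 570
Reduce mod 99: x ≡ 75
Check: 75 mod 11 = 9 ✓, 75 mod 9 = 3 ✓

x ≡ 75 (mod 99)


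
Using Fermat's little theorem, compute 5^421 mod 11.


Fermat's little theorem: if p is prime and gcd(a,p)=1, then a^(p-1) ≡ 1 (mod p)
p = 11 is prime, gcd(5,11) = 1
Reduce exponent: 421 mod 10 = 1
So 5^421 ≡ 5^1 (mod 11)
5^1 mod 11 = 5

5^421 ≡ 5 (mod 11)


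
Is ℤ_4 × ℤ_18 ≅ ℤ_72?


Comparing ℤ_4 × ℤ_18 and ℤ_72:
gcd(4,18) = 2 ≠ 1. Max element order in ℤ_4×ℤ_18 is lcm(4,18) = 36 < 72, so it has no element of order 72

No, ℤ_4 × ℤ_18 ≇ ℤ_72


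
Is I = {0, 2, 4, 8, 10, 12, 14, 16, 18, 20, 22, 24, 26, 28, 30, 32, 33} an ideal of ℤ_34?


Check ideal conditions for I = {0, 2, 4, 8, 10, 12, 14, 16, 18, 20, 22, 24, 26, 28, 30, 32, 33} in ℤ_34:
(1) I is an additive subgroup? No
(2) For r ∈ ℤ_34 and a ∈ I: r·a ∈ I? No  [counterexample: r=2, a=20, r·a mod 34 = 6 ∉ I]

No, I is not an ideal of ℤ_34


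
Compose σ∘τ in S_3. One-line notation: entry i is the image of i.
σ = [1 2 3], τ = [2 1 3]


σ∘τ: apply τ first, then σ
1 →τ 2 →σ 2
2 →τ 1 →σ 1
3 →τ 3 →σ 3

σ∘τ = [2 1 3]


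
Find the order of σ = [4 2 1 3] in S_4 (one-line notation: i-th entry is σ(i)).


Cycle decomposition: (1 4 3)
Cycle lengths: 3
Order = lcm(3) = 3

ord(σ) = 3


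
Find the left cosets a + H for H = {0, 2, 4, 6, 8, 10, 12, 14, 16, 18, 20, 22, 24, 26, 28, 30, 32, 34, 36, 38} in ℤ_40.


H = {0, 2, 4, 6, 8, 10, 12, 14, 16, 18, 20, 22, 24, 26, 28, 30, 32, 34, 36, 38}, |H| = 20
Number of cosets = |G|/|H| = 40/20 = 2
0 + H = {0, 2, 4, 6, 8, 10, 12, 14, 16, 18, 20, 22, 24, 26, 28, 30, 32, 34, 36, 38}
1 + H = {1, 3, 5, 7, 9, 11, 13, 15, 17, 19, 21, 23, 25, 27, 29, 31, 33, 35, 37, 39}

Cosets: 0+H={0,2,4,6,8,10,12,14,16,18,20,22,24,26,28,30,32,34,36,38}; 1+H={1,3,5,7,9,11,13,15,17,19,21,23,25,27,29,31,33,35,37,39}


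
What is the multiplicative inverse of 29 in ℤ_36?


Use the extended Euclidean algorithm to write 1 = 29·s + 36·t; then s mod 36 is the inverse.
Euclidean algorithm:
  29 = 0·36 + 29
  36 = 1·29 + 7
  29 = 4·7 + 1
  7 = 7·1 + 0
gcd(29,36) = 1
Back-substitution gives: 29·(5) + 36·(-4) = 1
So 29⁻¹ ≡ 5 ≡ 5 (mod 36)
Check: 29 × 5 = 145 ≡ 1 (mod 36) ✓

29⁻¹ ≡ 5 (mod 36)


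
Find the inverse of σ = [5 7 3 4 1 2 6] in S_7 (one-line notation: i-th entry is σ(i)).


To find σ⁻¹, swap domain and range:
σ(1) = 5 → σ⁻¹(5) = 1
σ(2) = 7 → σ⁻¹(7) = 2
σ(3) = 3 → σ⁻¹(3) = 3
σ(4) = 4 → σ⁻¹(4) = 4
σ(5) = 1 → σ⁻¹(1) = 5
σ(6) = 2 → σ⁻¹(2) = 6
σ(7) = 6 → σ⁻¹(6) = 7

σ⁻¹ = [5 6 3 4 1 7 2]


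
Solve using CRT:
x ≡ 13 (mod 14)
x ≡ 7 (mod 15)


m₁ = 14, m₂ = 15, gcd = 1, so CRT applies. M = m₁·m₂ = 210
Let M₁ = M/m₁ = 15, M₂ = M/m₂ = 14
Find y₁ ≡ M₁⁻¹ (mod m₁): 15⁻¹ ≡ 1 (mod 14)
Find y₂ ≡ M₂⁻¹ (mod m₂): 14⁻¹ ≡ 14 (mod 15)
x = a₁·M₁·y₁ + a₂·M₂·y₂ = 13·15·1 + 7·14·14 = 1567
Reduce mod 210: x ≡ 97
Check: 97 mod 14 = 13 ✓, 97 mod 15 = 7 ✓

x ≡ 97 (mod 210)


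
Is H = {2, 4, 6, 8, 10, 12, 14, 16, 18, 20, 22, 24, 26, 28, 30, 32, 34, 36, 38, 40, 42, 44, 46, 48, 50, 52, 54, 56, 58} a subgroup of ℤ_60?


Subgroup test for H = {2, 4, 6, 8, 10, 12, 14, 16, 18, 20, 22, 24, 26, 28, 30, 32, 34, 36, 38, 40, 42, 44, 46, 48, 50, 52, 54, 56, 58} in (ℤ_60, +):
(1) 0 ∈ H? No
(2) Closure: for all a,b ∈ H, (a+b) mod 60 ∈ H? No  [counterexample: 2 + 58 = 0 ∉ H]
(3) Inverses: for all a ∈ H, -a mod 60 ∈ H? Yes

No, H is not a subgroup of ℤ_60


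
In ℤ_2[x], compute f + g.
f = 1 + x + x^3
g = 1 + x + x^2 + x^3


Add coefficients mod 2:
x^0: 1 + 1 = 0 (mod 2)
x^1: 1 + 1 = 0 (mod 2)
x^2: 0 + 1 = 1 (mod 2)
x^3: 1 + 1 = 0 (mod 2)
Result: x^2

f + g = x^2


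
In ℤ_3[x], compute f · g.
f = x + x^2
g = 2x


Expand and collect like terms; reduce coefficients mod 3:
x^0: 0·0 = 0 ≡ 0 (mod 3)
x^1: 0·2 + 1·0 = 0 ≡ 0 (mod 3)
x^2: 1·2 + 1·0 = 2 ≡ 2 (mod 3)
x^3: 1·2 = 2 ≡ 2 (mod 3)
Result: 2x^2 + 2x^3

f · g = 2x^2 + 2x^3


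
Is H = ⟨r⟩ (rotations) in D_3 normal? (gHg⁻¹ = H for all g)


H = ⟨r⟩ (rotations) in D_3
The rotation subgroup ⟨r⟩ has index 2 in D_3, so it is normal

Yes, normal subgroup


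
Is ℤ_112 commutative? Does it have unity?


ℤ_112 is a commutative ring with unity 1; 112 = 2×56 is composite, so 2·56 ≡ 0 gives zero divisors (not an integral domain)
Commutative: Yes
Integral domain: No
Has unity: Yes

ℤ_112: Commutative=Yes, Unity=Yes


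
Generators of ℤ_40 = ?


g generates ℤ_n iff gcd(g,n) = 1
Prime factors of 40: 2, 5
Generators are g ∈ {1,...,39} not divisible by any of these primes.
Generators: {1, 3, 7, 9, 11, 13, 17, 19, 21, 23, 27, 29, 31, 33, 37, 39}
Number of generators = φ(40) = 16

Generators of ℤ_40 = {1, 3, 7, 9, 11, 13, 17, 19, 21, 23, 27, 29, 31, 33, 37, 39}


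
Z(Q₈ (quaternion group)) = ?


Z(G) = {g ∈ G | gx = xg for all x ∈ G}
In Q₈ = {±1, ±i, ±j, ±k}, only ±1 commute with every element

Z(Q₈ (quaternion group)) = {1, -1}


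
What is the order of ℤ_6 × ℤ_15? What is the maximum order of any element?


|ℤ_6 × ℤ_15| = 6 × 15 = 90
Max element order = lcm(6,15) = 30
Cyclic? No (gcd=3)

|ℤ_6×ℤ_15| = 90, max element order = 30


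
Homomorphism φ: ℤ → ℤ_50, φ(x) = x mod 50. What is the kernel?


Kernel = preimage of identity
ker(φ) = {x ∈ ℤ : x ≡ 0 (mod 50)} = 50ℤ = {0, ±50, ±100, ...}

ker(φ) = 50ℤ


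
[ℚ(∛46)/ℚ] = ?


∛46 has minimal polynomial x³ - 46 (irreducible over ℚ since 46 is not a perfect cube)

[ℚ(∛46)/ℚ] = 3


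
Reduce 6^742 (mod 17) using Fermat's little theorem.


Fermat's little theorem: if p is prime and gcd(a,p)=1, then a^(p-1) ≡ 1 (mod p)
p = 17 is prime, gcd(6,17) = 1
Reduce exponent: 742 mod 16 = 6
So 6^742 ≡ 6^6 (mod 17)
6^6 mod 17 = 8

6^742 ≡ 8 (mod 17)


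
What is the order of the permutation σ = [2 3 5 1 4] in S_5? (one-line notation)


Cycle decomposition: (1 2 3 5 4)
Cycle lengths: 5
Order = lcm(5) = 5

ord(σ) = 5


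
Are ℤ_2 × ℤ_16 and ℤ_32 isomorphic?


Comparing ℤ_2 × ℤ_16 and ℤ_32:
gcd(2,16) = 2 ≠ 1. Max element order in ℤ_2×ℤ_16 is lcm(2,16) = 16 < 32, so it has no element of order 32

No, ℤ_2 × ℤ_16 ≇ ℤ_32


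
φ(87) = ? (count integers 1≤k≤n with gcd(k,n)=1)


Factor n: 87 = 3 × 29
φ(n) = n · ∏(1 - 1/p) over distinct primes p | n
φ(87) = 87 · (1 - 1/3) · (1 - 1/29) = 56

φ(87) = 56


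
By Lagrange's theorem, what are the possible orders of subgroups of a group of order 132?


Lagrange's theorem: |H| divides |G|
|G| = 132
Divisors of 132: 1, 2, 3, 4, 6, 11, 12, 22, 33, 44, 66, 132

Possible subgroup orders: {1, 2, 3, 4, 6, 11, 12, 22, 33, 44, 66, 132}


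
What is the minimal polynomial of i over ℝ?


i satisfies x² + 1 = 0, irreducible over ℝ

Minimal polynomial: x² + 1


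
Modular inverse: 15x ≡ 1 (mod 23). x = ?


Use the extended Euclidean algorithm to write 1 = 15·s + 23·t; then s mod 23 is the inverse.
Euclidean algorithm:
  15 = 0·23 + 15
  23 = 1·15 + 8
  15 = 1·8 + 7
  8 = 1·7 + 1
  7 = 7·1 + 0
gcd(15,23) = 1
Back-substitution gives: 15·(-3) + 23·(2) = 1
So 15⁻¹ ≡ -3 ≡ 20 (mod 23)
Check: 15 × 20 = 300 ≡ 1 (mod 23) ✓

15⁻¹ ≡ 20 (mod 23)


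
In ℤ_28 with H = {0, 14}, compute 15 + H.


15 + H = {15 + h (mod 28) : h ∈ H}
15+0=15, 15+14=1
15 + H = {1, 15} = 1 + H

15 + H = {1, 15}


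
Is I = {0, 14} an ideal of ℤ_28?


Check ideal conditions for I = {0, 14} in ℤ_28:
(1) I is an additive subgroup? Yes
(2) For r ∈ ℤ_28 and a ∈ I: r·a ∈ I? Yes

Yes, I is an ideal of ℤ_28


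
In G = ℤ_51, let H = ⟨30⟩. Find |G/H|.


|⟨30⟩| = n / gcd(30, 51) = 51 / 3 = 17
H is normal (ℤ_51 is abelian).
|G/H| = |G| / |H| = 51 / 17 = 3

|G/H| = 3


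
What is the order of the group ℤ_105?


ℤ_n has n elements.

|ℤ_105| = 105


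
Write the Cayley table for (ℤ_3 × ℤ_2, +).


Elements: {(0,0), (0,1), (1,0), (1,1), (2,0), (2,1)}
Operation: componentwise addition mod (3, 2)
Entry (a, b) = ((a₁+b₁) mod 3, (a₂+b₂) mod 2)

Cayley table:
      | (0,0) | (0,1) | (1,0) | (1,1) | (2,0) | (2,1)
(0,0) | (0,0) | (0,1) | (1,0) | (1,1) | (2,0) | (2,1)
(0,1) | (0,1) | (0,0) | (1,1) | (1,0) | (2,1) | (2,0)
(1,0) | (1,0) | (1,1) | (2,0) | (2,1) | (0,0) | (0,1)
(1,1) | (1,1) | (1,0) | (2,1) | (2,0) | (0,1) | (0,0)
(2,0) | (2,0) | (2,1) | (0,0) | (0,1) | (1,0) | (1,1)
(2,1) | (2,1) | (2,0) | (0,1) | (0,0) | (1,1) | (1,0)


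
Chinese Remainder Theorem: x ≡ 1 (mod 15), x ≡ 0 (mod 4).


m₁ = 15, m₂ = 4, gcd = 1, so CRT applies. M = m₁·m₂ = 60
Let M₁ = M/m₁ = 4, M₂ = M/m₂ = 15
Find y₁ ≡ M₁⁻¹ (mod m₁): 4⁻¹ ≡ 4 (mod 15)
Find y₂ ≡ M₂⁻¹ (mod m₂): 15⁻¹ ≡ 3 (mod 4)
x = a₁·M₁·y₁ + a₂·M₂·y₂ = 1·4·4 + 0·15·3 = 16
Reduce mod 60: x ≡ 16
Check: 16 mod 15 = 1 ✓, 16 mod 4 = 0 ✓

x ≡ 16 (mod 60)


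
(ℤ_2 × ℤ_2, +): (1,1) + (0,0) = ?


Operation: componentwise addition mod (2, 2)
(1,1) + (0,0) = ((a₁+b₁) mod 2, (a₂+b₂) mod 2) with a = (1,1), b = (0,0)

(1,1) + (0,0) = (1,1)


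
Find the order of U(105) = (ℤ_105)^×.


U(n) is the group of units mod n; |U(n)| = φ(n)
|U(105)| = φ(105) = 48

|U(105) = (ℤ_105)^×| = 48


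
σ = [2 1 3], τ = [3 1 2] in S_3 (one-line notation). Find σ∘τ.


σ∘τ: apply τ first, then σ
1 →τ 3 →σ 3
2 →τ 1 →σ 2
3 →τ 2 →σ 1

σ∘τ = [3 2 1]


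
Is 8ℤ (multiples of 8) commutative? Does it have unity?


8ℤ is a commutative ring under +,× but has no multiplicative identity (1 ∉ 8ℤ); it has no zero divisors, but without unity it is not an integral domain
Commutative: Yes
Integral domain: No
Has unity: No

8ℤ (multiples of 8): Commutative=Yes, Unity=No


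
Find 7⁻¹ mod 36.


Use the extended Euclidean algorithm to write 1 = 7·s + 36·t; then s mod 36 is the inverse.
Euclidean algorithm:
  7 = 0·36 + 7
  36 = 5·7 + 1
  7 = 7·1 + 0
gcd(7,36) = 1
Back-substitution gives: 7·(-5) + 36·(1) = 1
So 7⁻¹ ≡ -5 ≡ 31 (mod 36)
Check: 7 × 31 = 217 ≡ 1 (mod 36) ✓

7⁻¹ ≡ 31 (mod 36)


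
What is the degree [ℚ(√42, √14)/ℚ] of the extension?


[ℚ(√42,√14):ℚ] = [ℚ(√42,√14):ℚ(√42)]·[ℚ(√42):ℚ] = 2·2 = 4

[ℚ(√42, √14)/ℚ] = 4


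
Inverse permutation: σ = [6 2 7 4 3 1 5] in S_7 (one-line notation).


To find σ⁻¹, swap domain and range:
σ(1) = 6 → σ⁻¹(6) = 1
σ(2) = 2 → σ⁻¹(2) = 2
σ(3) = 7 → σ⁻¹(7) = 3
σ(4) = 4 → σ⁻¹(4) = 4
σ(5) = 3 → σ⁻¹(3) = 5
σ(6) = 1 → σ⁻¹(1) = 6
σ(7) = 5 → σ⁻¹(5) = 7

σ⁻¹ = [6 2 5 4 7 1 3]


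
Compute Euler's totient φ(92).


Factor n: 92 = 2^2 × 23
φ(n) = n · ∏(1 - 1/p) over distinct primes p | n
φ(92) = 92 · (1 - 1/2) · (1 - 1/23) = 44

φ(92) = 44


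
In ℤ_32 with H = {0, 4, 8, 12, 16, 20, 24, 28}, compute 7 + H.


7 + H = {7 + h (mod 32) : h ∈ H}
7+0=7, 7+4=11, 7+8=15, 7+12=19, 7+16=23, 7+20=27, 7+24=31, 7+28=3
7 + H = {3, 7, 11, 15, 19, 23, 27, 31} = 3 + H

7 + H = {3, 7, 11, 15, 19, 23, 27, 31}


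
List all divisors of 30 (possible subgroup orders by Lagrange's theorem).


Lagrange's theorem: |H| divides |G|
|G| = 30
Divisors of 30: 1, 2, 3, 5, 6, 10, 15, 30

Possible subgroup orders: {1, 2, 3, 5, 6, 10, 15, 30}


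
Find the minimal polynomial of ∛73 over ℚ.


∛73 satisfies x³ - 73 = 0, irreducible over ℚ (no rational root; 73 is not a perfect cube)

Minimal polynomial: x³ - 73


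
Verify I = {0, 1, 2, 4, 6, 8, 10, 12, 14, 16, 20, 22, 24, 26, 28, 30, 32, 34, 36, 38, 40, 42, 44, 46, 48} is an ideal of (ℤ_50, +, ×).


Check ideal conditions for I = {0, 1, 2, 4, 6, 8, 10, 12, 14, 16, 20, 22, 24, 26, 28, 30, 32, 34, 36, 38, 40, 42, 44, 46, 48} in ℤ_50:
(1) I is an additive subgroup? No
(2) For r ∈ ℤ_50 and a ∈ I: r·a ∈ I? No  [counterexample: r=2, a=34, r·a mod 50 = 18 ∉ I]

No, I is not an ideal of ℤ_50


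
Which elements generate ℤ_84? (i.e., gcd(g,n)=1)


g generates ℤ_n iff gcd(g,n) = 1
Prime factors of 84: 2, 3, 7
Generators are g ∈ {1,...,83} not divisible by any of these primes.
Generators: {1, 5, 11, 13, 17, 19, 23, 25, 29, 31, 37, 41, 43, 47, 53, 55, 59, 61, 65, 67, 71, 73, 79, 83}
Number of generators = φ(84) = 24

Generators of ℤ_84 = {1, 5, 11, 13, 17, 19, 23, 25, 29, 31, 37, 41, 43, 47, 53, 55, 59, 61, 65, 67, 71, 73, 79, 83}


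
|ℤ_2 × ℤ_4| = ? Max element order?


|ℤ_2 × ℤ_4| = 2 × 4 = 8
Max element order = lcm(2,4) = 4
Cyclic? No (gcd=2)

|ℤ_2×ℤ_4| = 8, max element order = 4


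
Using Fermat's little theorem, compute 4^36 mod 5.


Fermat's little theorem: if p is prime and gcd(a,p)=1, then a^(p-1) ≡ 1 (mod p)
p = 5 is prime, gcd(4,5) = 1
Reduce exponent: 36 mod 4 = 0
So 4^36 ≡ 4^0 (mod 5)
4^0 = 1

4^36 ≡ 1 (mod 5)


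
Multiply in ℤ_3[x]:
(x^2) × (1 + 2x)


Expand and collect like terms; reduce coefficients mod 3:
x^0: 0·1 = 0 ≡ 0 (mod 3)
x^1: 0·2 + 0·1 = 0 ≡ 0 (mod 3)
x^2: 0·2 + 1·1 = 1 ≡ 1 (mod 3)
x^3: 1·2 = 2 ≡ 2 (mod 3)
Result: x^2 + 2x^3

f · g = x^2 + 2x^3


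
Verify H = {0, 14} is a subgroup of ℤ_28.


Subgroup test for H = {0, 14} in (ℤ_28, +):
(1) 0 ∈ H? Yes
(2) Closure: for all a,b ∈ H, (a+b) mod 28 ∈ H? Yes
(3) Inverses: for all a ∈ H, -a mod 28 ∈ H? Yes

Yes, H is a subgroup of ℤ_28


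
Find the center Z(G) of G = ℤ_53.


Z(G) = {g ∈ G | gx = xg for all x ∈ G}
ℤ_53 is abelian, so Z(G) = G

Z(ℤ_53) = ℤ_53


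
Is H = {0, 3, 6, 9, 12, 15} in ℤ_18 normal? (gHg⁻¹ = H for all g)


H = {0, 3, 6, 9, 12, 15} in ℤ_18
ℤ_18 is abelian; every subgroup of an abelian group is normal

Yes, normal subgroup


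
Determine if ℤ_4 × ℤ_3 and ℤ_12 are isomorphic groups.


Comparing ℤ_4 × ℤ_3 and ℤ_12:
gcd(4,3) = 1, so ℤ_4 × ℤ_3 ≅ ℤ_12 (CRT)

Yes, ℤ_4 × ℤ_3 ≅ ℤ_12


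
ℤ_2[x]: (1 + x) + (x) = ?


Add coefficients mod 2:
x^0: 1 + 0 = 1 (mod 2)
x^1: 1 + 1 = 0 (mod 2)
Result: 1

f + g = 1


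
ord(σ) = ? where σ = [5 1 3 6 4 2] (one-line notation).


Cycle decomposition: (1 5 4 6 2)
Cycle lengths: 5
Order = lcm(5) = 5

ord(σ) = 5


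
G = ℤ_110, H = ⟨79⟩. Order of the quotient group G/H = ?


|⟨79⟩| = n / gcd(79, 110) = 110 / 1 = 110
H is normal (ℤ_110 is abelian).
|G/H| = |G| / |H| = 110 / 110 = 1

|G/H| = 1


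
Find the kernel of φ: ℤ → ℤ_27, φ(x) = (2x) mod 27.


Kernel = preimage of identity
ker(φ) = {x ∈ ℤ : 2x ≡ 0 (mod 27)}. gcd(2,27) = 1, so 2x ≡ 0 (mod 27) ⟺ x ≡ 0 (mod 27/1 = 27). Hence ker(φ) = 27ℤ

ker(φ) = 27ℤ


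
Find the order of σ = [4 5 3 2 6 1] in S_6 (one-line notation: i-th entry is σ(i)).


Cycle decomposition: (1 4 2 5 6)
Cycle lengths: 5
Order = lcm(5) = 5

ord(σ) = 5


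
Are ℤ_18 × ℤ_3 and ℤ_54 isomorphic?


Comparing ℤ_18 × ℤ_3 and ℤ_54:
gcd(18,3) = 3 ≠ 1. Max element order in ℤ_18×ℤ_3 is lcm(18,3) = 18 < 54, so it has no element of order 54

No, ℤ_18 × ℤ_3 ≇ ℤ_54


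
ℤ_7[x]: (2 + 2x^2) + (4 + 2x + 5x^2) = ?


Add coefficients mod 7:
x^0: 2 + 4 = 6 (mod 7)
x^1: 0 + 2 = 2 (mod 7)
x^2: 2 + 5 = 0 (mod 7)
Result: 6 + 2x

f + g = 6 + 2x


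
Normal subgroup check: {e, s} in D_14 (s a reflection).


H = {e, s} in D_14 (s a reflection)
r·s·r⁻¹ = sr⁻² ≠ s for n ≥ 3, so {e, s} is not closed under conjugation

No, not a normal subgroup


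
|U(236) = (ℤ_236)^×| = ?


U(n) is the group of units mod n; |U(n)| = φ(n)
|U(236)| = φ(236) = 116

|U(236) = (ℤ_236)^×| = 116


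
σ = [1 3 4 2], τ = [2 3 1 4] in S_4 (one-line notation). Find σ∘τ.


σ∘τ: apply τ first, then σ
1 →τ 2 →σ 3
2 →τ 3 →σ 4
3 →τ 1 →σ 1
4 →τ 4 →σ 2

σ∘τ = [3 4 1 2]


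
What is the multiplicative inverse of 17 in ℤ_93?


Use the extended Euclidean algorithm to write 1 = 17·s + 93·t; then s mod 93 is the inverse.
Euclidean algorithm:
  17 = 0·93 + 17
  93 = 5·17 + 8
  17 = 2·8 + 1
  8 = 8·1 + 0
gcd(17,93) = 1
Back-substitution gives: 17·(11) + 93·(-2) = 1
So 17⁻¹ ≡ 11 ≡ 11 (mod 93)
Check: 17 × 11 = 187 ≡ 1 (mod 93) ✓

17⁻¹ ≡ 11 (mod 93)


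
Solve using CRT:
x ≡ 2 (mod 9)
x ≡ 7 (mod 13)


m₁ = 9, m₂ = 13, gcd = 1, so CRT applies. M = m₁·m₂ = 117
Let M₁ = M/m₁ = 13, M₂ = M/m₂ = 9
Find y₁ ≡ M₁⁻¹ (mod m₁): 13⁻¹ ≡ 7 (mod 9)
Find y₂ ≡ M₂⁻¹ (mod m₂): 9⁻¹ ≡ 3 (mod 13)
x = a₁·M₁·y₁ + a₂·M₂·y₂ = 2·13·7 + 7·9·3 = 371
Reduce mod 117: x ≡ 20
Check: 20 mod 9 = 2 ✓, 20 mod 13 = 7 ✓

x ≡ 20 (mod 117)
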